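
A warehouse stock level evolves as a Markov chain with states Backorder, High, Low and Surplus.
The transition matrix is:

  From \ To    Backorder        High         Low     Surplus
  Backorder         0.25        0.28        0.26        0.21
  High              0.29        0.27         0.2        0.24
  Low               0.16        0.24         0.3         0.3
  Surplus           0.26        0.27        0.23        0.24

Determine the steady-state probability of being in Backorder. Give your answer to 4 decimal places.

0.2409

Let the stationary distribution be π with π = πP and π_1 + π_2 + π_3 + π_4 = 1.
π_1 = 0.25·π_1 + 0.29·π_2 + 0.16·π_3 + 0.26·π_4
π_2 = 0.28·π_1 + 0.27·π_2 + 0.24·π_3 + 0.27·π_4
π_3 = 0.26·π_1 + 0.2·π_2 + 0.3·π_3 + 0.23·π_4
Solving with the normalization constraint gives π = (0.2409, 0.2650, 0.2465, 0.2476).
So the stationary probability of Backorder is 0.2409.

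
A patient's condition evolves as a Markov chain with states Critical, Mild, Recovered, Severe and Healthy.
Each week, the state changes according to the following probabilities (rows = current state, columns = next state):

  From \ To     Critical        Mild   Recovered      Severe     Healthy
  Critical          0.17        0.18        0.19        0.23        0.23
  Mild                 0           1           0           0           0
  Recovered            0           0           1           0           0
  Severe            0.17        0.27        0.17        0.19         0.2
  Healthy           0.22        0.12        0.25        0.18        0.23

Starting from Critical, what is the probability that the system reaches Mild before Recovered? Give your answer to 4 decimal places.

0.4822

Let h(s) be the probability of absorption at Mild starting from transient state s. Then h(Mild) = 1 and h(Recovered) = 0. By first-step analysis:
h(Critical) = 0.17·h(Critical) + 0.18·1 + 0.19·0 + 0.23·h(Severe) + 0.23·h(Healthy)
h(Severe) = 0.17·h(Critical) + 0.27·1 + 0.17·0 + 0.19·h(Severe) + 0.2·h(Healthy)
h(Healthy) = 0.22·h(Critical) + 0.12·1 + 0.25·0 + 0.18·h(Severe) + 0.23·h(Healthy)
Solving: h(Critical) = 0.4822, h(Severe) = 0.5381, h(Healthy) = 0.4194.
Starting from Critical, the probability is 0.4822.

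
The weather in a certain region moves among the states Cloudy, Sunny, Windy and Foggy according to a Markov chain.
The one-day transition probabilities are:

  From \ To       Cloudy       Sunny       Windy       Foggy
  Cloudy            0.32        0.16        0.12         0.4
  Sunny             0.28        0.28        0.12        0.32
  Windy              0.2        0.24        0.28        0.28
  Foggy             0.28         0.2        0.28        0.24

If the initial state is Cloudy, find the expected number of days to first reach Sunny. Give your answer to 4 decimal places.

5.2824

Let t(s) be the expected number of days to first reach Sunny from state s, with t(Sunny) = 0. Conditioning on the first day:
t(Cloudy) = 1 + 0.32·t(Cloudy) + 0.12·t(Windy) + 0.4·t(Foggy)
t(Windy) = 1 + 0.2·t(Cloudy) + 0.28·t(Windy) + 0.28·t(Foggy)
t(Foggy) = 1 + 0.28·t(Cloudy) + 0.28·t(Windy) + 0.24·t(Foggy)
Solving: t(Cloudy) = 5.2824, t(Windy) = 4.8146, t(Foggy) = 5.0357.
Expected days from Cloudy to Sunny: 5.2824.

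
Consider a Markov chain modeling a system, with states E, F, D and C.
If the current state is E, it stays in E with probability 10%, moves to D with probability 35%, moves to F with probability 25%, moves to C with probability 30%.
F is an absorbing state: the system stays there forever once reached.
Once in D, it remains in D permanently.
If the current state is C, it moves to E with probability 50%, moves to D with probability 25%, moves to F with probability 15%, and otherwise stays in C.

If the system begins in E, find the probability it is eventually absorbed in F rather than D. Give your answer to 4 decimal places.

Let h(s) be the probability of absorption at F starting from transient state s. Then h(F) = 1 and h(D) = 0. By first-step analysis:
h(E) = 0.1·h(E) + 0.25·1 + 0.35·0 + 0.3·h(C)
h(C) = 0.5·h(E) + 0.15·1 + 0.25·0 + 0.1·h(C)
Solving: h(E) = 0.4091, h(C) = 0.3939.
Starting from E, the probability is 0.4091.

0.4091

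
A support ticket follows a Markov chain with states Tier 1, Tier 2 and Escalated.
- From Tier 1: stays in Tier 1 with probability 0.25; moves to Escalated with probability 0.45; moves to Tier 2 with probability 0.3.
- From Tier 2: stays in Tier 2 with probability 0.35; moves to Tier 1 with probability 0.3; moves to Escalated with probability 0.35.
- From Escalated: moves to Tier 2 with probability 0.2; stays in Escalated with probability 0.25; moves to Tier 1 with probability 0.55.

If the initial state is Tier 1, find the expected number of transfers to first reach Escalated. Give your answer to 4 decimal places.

Let t(s) be the expected number of transfers to first reach Escalated from state s, with t(Escalated) = 0. Conditioning on the first transfer:
t(Tier 1) = 1 + 0.25·t(Tier 1) + 0.3·t(Tier 2)
t(Tier 2) = 1 + 0.3·t(Tier 1) + 0.35·t(Tier 2)
Solving: t(Tier 1) = 2.3899, t(Tier 2) = 2.6415.
Expected transfers from Tier 1 to Escalated: 2.3899.

2.3899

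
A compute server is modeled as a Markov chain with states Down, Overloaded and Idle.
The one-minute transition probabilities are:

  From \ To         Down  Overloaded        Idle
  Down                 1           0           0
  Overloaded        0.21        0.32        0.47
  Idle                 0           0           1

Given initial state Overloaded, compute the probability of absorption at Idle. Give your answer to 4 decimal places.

Let h(s) be the probability of absorption at Idle starting from transient state s. Then h(Idle) = 1 and h(Down) = 0. By first-step analysis:
h(Overloaded) = 0.21·0 + 0.32·h(Overloaded) + 0.47·1
Solving: h(Overloaded) = 0.6912.
Starting from Overloaded, the probability is 0.6912.

0.6912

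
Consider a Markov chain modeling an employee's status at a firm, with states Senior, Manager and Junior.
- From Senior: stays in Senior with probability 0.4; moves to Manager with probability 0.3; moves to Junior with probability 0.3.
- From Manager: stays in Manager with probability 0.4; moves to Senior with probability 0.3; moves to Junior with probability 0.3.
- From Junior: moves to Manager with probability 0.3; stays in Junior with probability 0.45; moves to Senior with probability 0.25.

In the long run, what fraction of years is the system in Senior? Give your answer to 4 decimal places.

0.3137

Let the stationary distribution be π with π = πP and π_1 + π_2 + π_3 = 1.
π_1 = 0.4·π_1 + 0.3·π_2 + 0.25·π_3
π_2 = 0.3·π_1 + 0.4·π_2 + 0.3·π_3
Solving with the normalization constraint gives π = (0.3137, 0.3333, 0.3529).
So the stationary probability of Senior is 0.3137.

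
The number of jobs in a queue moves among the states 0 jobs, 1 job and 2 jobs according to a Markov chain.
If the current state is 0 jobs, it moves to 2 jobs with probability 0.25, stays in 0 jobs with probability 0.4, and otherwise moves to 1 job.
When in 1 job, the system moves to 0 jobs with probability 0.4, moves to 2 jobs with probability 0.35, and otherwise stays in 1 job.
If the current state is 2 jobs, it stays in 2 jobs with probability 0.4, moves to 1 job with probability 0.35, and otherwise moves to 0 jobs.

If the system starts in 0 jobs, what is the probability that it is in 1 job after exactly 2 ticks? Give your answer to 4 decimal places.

Sum over the intermediate state after 1 tick:
P = P(0 jobs→0 jobs)·P(0 jobs→1 job) + P(0 jobs→1 job)·P(1 job→1 job) + P(0 jobs→2 jobs)·P(2 jobs→1 job)
  = 0.4×0.35 + 0.35×0.25 + 0.25×0.35
  = 0.1400 + 0.0875 + 0.0875 = 0.3150

0.3150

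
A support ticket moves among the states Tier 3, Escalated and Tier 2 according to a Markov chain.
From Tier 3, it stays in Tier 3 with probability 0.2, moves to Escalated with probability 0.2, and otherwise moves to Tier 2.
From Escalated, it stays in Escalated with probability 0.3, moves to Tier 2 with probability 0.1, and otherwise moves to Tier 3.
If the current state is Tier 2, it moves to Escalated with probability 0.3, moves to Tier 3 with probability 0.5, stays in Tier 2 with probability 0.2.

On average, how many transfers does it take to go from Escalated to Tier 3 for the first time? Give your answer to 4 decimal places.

Let t(s) be the expected number of transfers to first reach Tier 3 from state s, with t(Tier 3) = 0. Conditioning on the first transfer:
t(Escalated) = 1 + 0.3·t(Escalated) + 0.1·t(Tier 2)
t(Tier 2) = 1 + 0.3·t(Escalated) + 0.2·t(Tier 2)
Solving: t(Escalated) = 1.6981, t(Tier 2) = 1.8868.
Expected transfers from Escalated to Tier 3: 1.6981.

1.6981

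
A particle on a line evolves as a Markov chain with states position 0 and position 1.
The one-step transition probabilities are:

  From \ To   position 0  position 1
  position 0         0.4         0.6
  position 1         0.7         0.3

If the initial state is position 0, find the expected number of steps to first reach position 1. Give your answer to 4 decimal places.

Let t(s) be the expected number of steps to first reach position 1 from state s, with t(position 1) = 0. Conditioning on the first step:
t(position 0) = 1 + 0.4·t(position 0)
Solving: t(position 0) = 1.6667.
Expected steps from position 0 to position 1: 1.6667.

1.6667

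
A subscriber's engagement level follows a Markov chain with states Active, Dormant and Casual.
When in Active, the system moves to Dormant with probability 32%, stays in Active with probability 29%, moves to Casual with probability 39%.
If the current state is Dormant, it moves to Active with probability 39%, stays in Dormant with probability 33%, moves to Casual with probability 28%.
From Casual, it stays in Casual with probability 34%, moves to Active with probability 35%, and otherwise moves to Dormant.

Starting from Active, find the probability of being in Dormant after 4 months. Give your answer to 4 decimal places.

Propagate the distribution vector 4 months from Active.
After 0 months: (1.0000, 0.0000, 0.0000)
After 1 month: (0.2900, 0.3200, 0.3900)
After 2 months: (0.3454, 0.3193, 0.3353)
After 3 months: (0.3420, 0.3198, 0.3381)
After 4 months: (0.3423, 0.3198, 0.3379)
P(in Dormant after 4 months) = 0.3198

0.3198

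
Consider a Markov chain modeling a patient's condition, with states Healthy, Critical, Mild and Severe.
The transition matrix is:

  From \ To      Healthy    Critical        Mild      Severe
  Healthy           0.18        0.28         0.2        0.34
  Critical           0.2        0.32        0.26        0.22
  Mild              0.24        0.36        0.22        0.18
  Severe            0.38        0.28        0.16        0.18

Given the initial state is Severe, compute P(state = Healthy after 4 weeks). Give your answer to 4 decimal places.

0.2448

Propagate the distribution vector 4 weeks from Severe.
After 0 weeks: (0.0000, 0.0000, 0.0000, 1.0000)
After 1 week: (0.3800, 0.2800, 0.1600, 0.1800)
After 2 weeks: (0.2312, 0.3040, 0.2128, 0.2520)
After 3 weeks: (0.2492, 0.3092, 0.2124, 0.2292)
After 4 weeks: (0.2448, 0.3094, 0.2136, 0.2322)
P(in Healthy after 4 weeks) = 0.2448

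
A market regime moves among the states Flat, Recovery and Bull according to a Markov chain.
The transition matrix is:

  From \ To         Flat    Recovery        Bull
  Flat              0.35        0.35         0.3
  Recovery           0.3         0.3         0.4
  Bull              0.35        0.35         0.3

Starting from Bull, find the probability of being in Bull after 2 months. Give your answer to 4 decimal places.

Sum over the intermediate state after 1 month:
P = P(Bull→Flat)·P(Flat→Bull) + P(Bull→Recovery)·P(Recovery→Bull) + P(Bull→Bull)·P(Bull→Bull)
  = 0.35×0.3 + 0.35×0.4 + 0.3×0.3
  = 0.1050 + 0.1400 + 0.0900 = 0.3350

0.3350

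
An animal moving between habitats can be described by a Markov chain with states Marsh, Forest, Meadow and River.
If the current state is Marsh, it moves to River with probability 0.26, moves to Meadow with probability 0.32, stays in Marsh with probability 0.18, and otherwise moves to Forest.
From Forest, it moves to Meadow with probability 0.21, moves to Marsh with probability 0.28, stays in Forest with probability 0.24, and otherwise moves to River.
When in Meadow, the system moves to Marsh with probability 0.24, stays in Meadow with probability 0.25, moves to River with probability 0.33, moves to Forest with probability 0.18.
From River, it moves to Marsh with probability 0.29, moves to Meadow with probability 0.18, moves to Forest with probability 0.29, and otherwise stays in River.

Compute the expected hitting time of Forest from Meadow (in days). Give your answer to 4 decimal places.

Let t(s) be the expected number of days to first reach Forest from state s, with t(Forest) = 0. Conditioning on the first day:
t(Marsh) = 1 + 0.18·t(Marsh) + 0.32·t(Meadow) + 0.26·t(River)
t(Meadow) = 1 + 0.24·t(Marsh) + 0.25·t(Meadow) + 0.33·t(River)
t(River) = 1 + 0.29·t(Marsh) + 0.18·t(Meadow) + 0.24·t(River)
Solving: t(Marsh) = 4.2044, t(Meadow) = 4.4247, t(River) = 3.9680.
Expected days from Meadow to Forest: 4.4247.

4.4247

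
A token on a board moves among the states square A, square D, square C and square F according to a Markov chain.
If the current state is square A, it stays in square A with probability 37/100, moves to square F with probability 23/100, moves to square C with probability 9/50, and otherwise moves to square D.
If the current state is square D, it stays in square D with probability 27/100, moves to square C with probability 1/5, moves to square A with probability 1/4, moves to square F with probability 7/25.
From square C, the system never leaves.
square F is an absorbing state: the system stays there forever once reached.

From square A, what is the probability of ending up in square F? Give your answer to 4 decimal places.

Let h(s) be the probability of absorption at square F starting from transient state s. Then h(square F) = 1 and h(square C) = 0. By first-step analysis:
h(square A) = 0.37·h(square A) + 0.22·h(square D) + 0.18·0 + 0.23·1
h(square D) = 0.25·h(square A) + 0.27·h(square D) + 0.2·0 + 0.28·1
Solving: h(square A) = 0.5668, h(square D) = 0.5777.
Starting from square A, the probability is 0.5668.

0.5668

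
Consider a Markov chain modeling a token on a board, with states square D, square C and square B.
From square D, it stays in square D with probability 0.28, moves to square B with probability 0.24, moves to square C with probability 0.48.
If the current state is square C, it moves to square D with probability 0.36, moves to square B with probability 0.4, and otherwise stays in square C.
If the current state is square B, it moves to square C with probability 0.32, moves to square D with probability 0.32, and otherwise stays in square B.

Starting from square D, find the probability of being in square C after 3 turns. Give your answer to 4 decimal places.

Propagate the distribution vector 3 turns from square D.
After 0 turns: (1.0000, 0.0000, 0.0000)
After 1 turn: (0.2800, 0.4800, 0.2400)
After 2 turns: (0.3280, 0.3264, 0.3456)
After 3 turns: (0.3199, 0.3464, 0.3337)
P(in square C after 3 turns) = 0.3464

0.3464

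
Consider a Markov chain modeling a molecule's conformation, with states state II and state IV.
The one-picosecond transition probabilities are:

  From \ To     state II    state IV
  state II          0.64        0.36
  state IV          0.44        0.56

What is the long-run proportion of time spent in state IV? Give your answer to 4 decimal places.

0.4500

Let the stationary distribution be π with π = πP and π_1 + π_2 = 1.
π_1 = 0.64·π_1 + 0.44·π_2
Solving with the normalization constraint gives π = (0.5500, 0.4500).
So the stationary probability of state IV is 0.4500.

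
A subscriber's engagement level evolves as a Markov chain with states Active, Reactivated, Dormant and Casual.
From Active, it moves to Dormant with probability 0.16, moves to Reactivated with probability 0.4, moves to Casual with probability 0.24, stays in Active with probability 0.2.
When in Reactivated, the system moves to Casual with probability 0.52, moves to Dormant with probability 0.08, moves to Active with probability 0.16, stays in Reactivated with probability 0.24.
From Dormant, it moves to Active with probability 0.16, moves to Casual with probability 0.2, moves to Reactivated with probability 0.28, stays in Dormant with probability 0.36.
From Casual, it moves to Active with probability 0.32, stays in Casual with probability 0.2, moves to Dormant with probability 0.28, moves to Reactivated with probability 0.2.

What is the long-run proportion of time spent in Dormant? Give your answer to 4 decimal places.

Let the stationary distribution be π with π = πP and π_1 + π_2 + π_3 + π_4 = 1.
π_1 = 0.2·π_1 + 0.16·π_2 + 0.16·π_3 + 0.32·π_4
π_2 = 0.4·π_1 + 0.24·π_2 + 0.28·π_3 + 0.2·π_4
π_3 = 0.16·π_1 + 0.08·π_2 + 0.36·π_3 + 0.28·π_4
Solving with the normalization constraint gives π = (0.2159, 0.2714, 0.2172, 0.2955).
So the stationary probability of Dormant is 0.2172.

0.2172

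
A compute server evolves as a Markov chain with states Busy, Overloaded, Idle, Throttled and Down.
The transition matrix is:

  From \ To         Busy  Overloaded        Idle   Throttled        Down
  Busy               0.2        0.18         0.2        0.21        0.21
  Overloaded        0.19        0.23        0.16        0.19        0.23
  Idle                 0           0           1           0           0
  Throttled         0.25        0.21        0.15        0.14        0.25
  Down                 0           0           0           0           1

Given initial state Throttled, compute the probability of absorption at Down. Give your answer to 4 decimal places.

0.5917

Let h(s) be the probability of absorption at Down starting from transient state s. Then h(Down) = 1 and h(Idle) = 0. By first-step analysis:
h(Busy) = 0.2·h(Busy) + 0.18·h(Overloaded) + 0.2·0 + 0.21·h(Throttled) + 0.21·1
h(Overloaded) = 0.19·h(Busy) + 0.23·h(Overloaded) + 0.16·0 + 0.19·h(Throttled) + 0.23·1
h(Throttled) = 0.25·h(Busy) + 0.21·h(Overloaded) + 0.15·0 + 0.14·h(Throttled) + 0.25·1
Solving: h(Busy) = 0.5483, h(Overloaded) = 0.5800, h(Throttled) = 0.5917.
Starting from Throttled, the probability is 0.5917.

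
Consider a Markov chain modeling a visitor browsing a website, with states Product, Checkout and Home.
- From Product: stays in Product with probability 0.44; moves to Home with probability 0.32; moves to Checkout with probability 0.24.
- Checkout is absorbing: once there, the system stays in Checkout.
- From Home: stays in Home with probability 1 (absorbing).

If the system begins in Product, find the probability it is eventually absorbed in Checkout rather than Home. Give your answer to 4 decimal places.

0.4286

Let h(s) be the probability of absorption at Checkout starting from transient state s. Then h(Checkout) = 1 and h(Home) = 0. By first-step analysis:
h(Product) = 0.44·h(Product) + 0.24·1 + 0.32·0
Solving: h(Product) = 0.4286.
Starting from Product, the probability is 0.4286.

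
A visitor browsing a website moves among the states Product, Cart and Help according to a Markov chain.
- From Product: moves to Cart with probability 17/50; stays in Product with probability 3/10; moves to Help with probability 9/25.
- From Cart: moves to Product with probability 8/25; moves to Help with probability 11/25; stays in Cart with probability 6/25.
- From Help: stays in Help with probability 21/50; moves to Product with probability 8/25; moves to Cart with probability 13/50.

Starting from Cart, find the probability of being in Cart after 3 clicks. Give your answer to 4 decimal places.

0.2795

Propagate the distribution vector 3 clicks from Cart.
After 0 clicks: (0.0000, 1.0000, 0.0000)
After 1 click: (0.3200, 0.2400, 0.4400)
After 2 clicks: (0.3136, 0.2808, 0.4056)
After 3 clicks: (0.3137, 0.2795, 0.4068)
P(in Cart after 3 clicks) = 0.2795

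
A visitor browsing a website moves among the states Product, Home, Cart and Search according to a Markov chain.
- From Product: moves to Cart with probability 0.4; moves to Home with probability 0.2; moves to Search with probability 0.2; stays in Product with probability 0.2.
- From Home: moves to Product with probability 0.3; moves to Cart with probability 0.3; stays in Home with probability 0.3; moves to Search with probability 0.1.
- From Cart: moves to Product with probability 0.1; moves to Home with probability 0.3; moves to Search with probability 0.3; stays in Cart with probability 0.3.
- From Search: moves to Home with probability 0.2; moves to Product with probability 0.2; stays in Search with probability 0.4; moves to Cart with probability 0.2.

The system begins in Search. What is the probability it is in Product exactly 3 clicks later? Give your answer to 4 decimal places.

Propagate the distribution vector 3 clicks from Search.
After 0 clicks: (0.0000, 0.0000, 0.0000, 1.0000)
After 1 click: (0.2000, 0.2000, 0.2000, 0.4000)
After 2 clicks: (0.2000, 0.2400, 0.2800, 0.2800)
After 3 clicks: (0.1960, 0.2520, 0.2920, 0.2600)
P(in Product after 3 clicks) = 0.1960

0.1960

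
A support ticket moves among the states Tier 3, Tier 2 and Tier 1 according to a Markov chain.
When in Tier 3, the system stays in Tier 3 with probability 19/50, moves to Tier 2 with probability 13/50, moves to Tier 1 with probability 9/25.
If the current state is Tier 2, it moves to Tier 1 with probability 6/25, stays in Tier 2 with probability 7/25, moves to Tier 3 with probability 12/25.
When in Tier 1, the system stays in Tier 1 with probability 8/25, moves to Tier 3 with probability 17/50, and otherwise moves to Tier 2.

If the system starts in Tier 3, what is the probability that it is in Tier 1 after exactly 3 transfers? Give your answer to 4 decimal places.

Propagate the distribution vector 3 transfers from Tier 3.
After 0 transfers: (1.0000, 0.0000, 0.0000)
After 1 transfer: (0.3800, 0.2600, 0.3600)
After 2 transfers: (0.3916, 0.2940, 0.3144)
After 3 transfers: (0.3968, 0.2910, 0.3121)
P(in Tier 1 after 3 transfers) = 0.3121

0.3121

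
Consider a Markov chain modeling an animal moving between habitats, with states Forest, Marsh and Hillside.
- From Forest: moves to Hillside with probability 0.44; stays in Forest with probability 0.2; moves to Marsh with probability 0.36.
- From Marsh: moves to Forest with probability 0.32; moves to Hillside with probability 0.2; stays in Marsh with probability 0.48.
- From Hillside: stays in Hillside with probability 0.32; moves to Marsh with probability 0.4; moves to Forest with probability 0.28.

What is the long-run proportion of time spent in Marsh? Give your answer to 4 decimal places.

0.4228

Let the stationary distribution be π with π = πP and π_1 + π_2 + π_3 = 1.
π_1 = 0.2·π_1 + 0.32·π_2 + 0.28·π_3
π_2 = 0.36·π_1 + 0.48·π_2 + 0.4·π_3
Solving with the normalization constraint gives π = (0.2749, 0.4228, 0.3023).
So the stationary probability of Marsh is 0.4228.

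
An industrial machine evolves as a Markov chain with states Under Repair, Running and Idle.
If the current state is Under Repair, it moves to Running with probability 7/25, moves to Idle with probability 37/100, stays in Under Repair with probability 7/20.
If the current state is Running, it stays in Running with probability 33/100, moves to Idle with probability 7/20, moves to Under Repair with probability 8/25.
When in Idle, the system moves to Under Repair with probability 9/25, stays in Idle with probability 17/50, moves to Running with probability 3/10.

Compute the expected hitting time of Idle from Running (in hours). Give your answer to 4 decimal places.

Let t(s) be the expected number of hours to first reach Idle from state s, with t(Idle) = 0. Conditioning on the first hour:
t(Under Repair) = 1 + 0.35·t(Under Repair) + 0.28·t(Running)
t(Running) = 1 + 0.32·t(Under Repair) + 0.33·t(Running)
Solving: t(Under Repair) = 2.7465, t(Running) = 2.8043.
Expected hours from Running to Idle: 2.8043.

2.8043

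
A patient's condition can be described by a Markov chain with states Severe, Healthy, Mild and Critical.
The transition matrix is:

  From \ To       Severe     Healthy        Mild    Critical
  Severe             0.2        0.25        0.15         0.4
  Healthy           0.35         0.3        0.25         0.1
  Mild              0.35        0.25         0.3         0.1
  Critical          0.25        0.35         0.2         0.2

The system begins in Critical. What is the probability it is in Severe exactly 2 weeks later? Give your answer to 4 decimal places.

0.2925

Propagate the distribution vector 2 weeks from Critical.
After 0 weeks: (0.0000, 0.0000, 0.0000, 1.0000)
After 1 week: (0.2500, 0.3500, 0.2000, 0.2000)
After 2 weeks: (0.2925, 0.2875, 0.2250, 0.1950)
P(in Severe after 2 weeks) = 0.2925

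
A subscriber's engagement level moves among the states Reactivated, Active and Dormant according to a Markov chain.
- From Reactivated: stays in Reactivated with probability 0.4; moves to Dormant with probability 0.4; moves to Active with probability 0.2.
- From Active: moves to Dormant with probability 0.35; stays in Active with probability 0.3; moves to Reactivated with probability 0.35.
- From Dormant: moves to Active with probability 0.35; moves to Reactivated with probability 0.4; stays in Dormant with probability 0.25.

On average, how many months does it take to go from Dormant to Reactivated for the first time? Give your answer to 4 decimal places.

Let t(s) be the expected number of months to first reach Reactivated from state s, with t(Reactivated) = 0. Conditioning on the first month:
t(Active) = 1 + 0.3·t(Active) + 0.35·t(Dormant)
t(Dormant) = 1 + 0.35·t(Active) + 0.25·t(Dormant)
Solving: t(Active) = 2.7329, t(Dormant) = 2.6087.
Expected months from Dormant to Reactivated: 2.6087.

2.6087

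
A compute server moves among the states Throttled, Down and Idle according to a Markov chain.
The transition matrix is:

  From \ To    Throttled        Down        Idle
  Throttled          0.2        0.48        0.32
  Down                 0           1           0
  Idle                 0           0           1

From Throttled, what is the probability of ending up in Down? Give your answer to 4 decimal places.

0.6000

Let h(s) be the probability of absorption at Down starting from transient state s. Then h(Down) = 1 and h(Idle) = 0. By first-step analysis:
h(Throttled) = 0.2·h(Throttled) + 0.48·1 + 0.32·0
Solving: h(Throttled) = 0.6000.
Starting from Throttled, the probability is 0.6000.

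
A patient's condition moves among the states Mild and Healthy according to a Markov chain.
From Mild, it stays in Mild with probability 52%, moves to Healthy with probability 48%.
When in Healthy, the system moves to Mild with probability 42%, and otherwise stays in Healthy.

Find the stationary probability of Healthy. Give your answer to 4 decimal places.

0.5333

Let the stationary distribution be π with π = πP and π_1 + π_2 = 1.
π_1 = 0.52·π_1 + 0.42·π_2
Solving with the normalization constraint gives π = (0.4667, 0.5333).
So the stationary probability of Healthy is 0.5333.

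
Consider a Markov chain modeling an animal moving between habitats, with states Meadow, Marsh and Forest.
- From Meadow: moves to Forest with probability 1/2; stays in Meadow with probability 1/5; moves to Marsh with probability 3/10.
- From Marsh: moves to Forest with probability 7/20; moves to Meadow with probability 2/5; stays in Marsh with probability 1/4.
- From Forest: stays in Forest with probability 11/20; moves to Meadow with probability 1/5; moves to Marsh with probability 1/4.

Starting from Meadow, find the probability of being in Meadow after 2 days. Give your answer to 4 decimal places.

Sum over the intermediate state after 1 day:
P = P(Meadow→Meadow)·P(Meadow→Meadow) + P(Meadow→Marsh)·P(Marsh→Meadow) + P(Meadow→Forest)·P(Forest→Meadow)
  = 0.2×0.2 + 0.3×0.4 + 0.5×0.2
  = 0.0400 + 0.1200 + 0.1000 = 0.2600

0.2600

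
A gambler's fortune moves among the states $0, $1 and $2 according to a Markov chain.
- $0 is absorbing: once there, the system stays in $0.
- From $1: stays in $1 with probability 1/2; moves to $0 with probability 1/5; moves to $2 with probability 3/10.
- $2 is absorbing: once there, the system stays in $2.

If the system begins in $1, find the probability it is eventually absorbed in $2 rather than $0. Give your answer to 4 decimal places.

Let h(s) be the probability of absorption at $2 starting from transient state s. Then h($2) = 1 and h($0) = 0. By first-step analysis:
h($1) = 0.2·0 + 0.5·h($1) + 0.3·1
Solving: h($1) = 0.6000.
Starting from $1, the probability is 0.6000.

0.6000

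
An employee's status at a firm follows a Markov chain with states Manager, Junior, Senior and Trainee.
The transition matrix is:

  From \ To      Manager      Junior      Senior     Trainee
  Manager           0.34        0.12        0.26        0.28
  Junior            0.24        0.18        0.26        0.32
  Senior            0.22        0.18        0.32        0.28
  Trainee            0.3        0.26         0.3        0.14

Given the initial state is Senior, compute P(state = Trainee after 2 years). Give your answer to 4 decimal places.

0.2480

Propagate the distribution vector 2 years from Senior.
After 0 years: (0.0000, 0.0000, 1.0000, 0.0000)
After 1 year: (0.2200, 0.1800, 0.3200, 0.2800)
After 2 years: (0.2724, 0.1892, 0.2904, 0.2480)
P(in Trainee after 2 years) = 0.2480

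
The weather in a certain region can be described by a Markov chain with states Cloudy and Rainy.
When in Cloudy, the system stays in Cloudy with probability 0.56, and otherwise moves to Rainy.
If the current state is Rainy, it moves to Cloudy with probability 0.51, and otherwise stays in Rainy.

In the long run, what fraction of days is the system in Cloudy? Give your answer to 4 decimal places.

Let the stationary distribution be π with π = πP and π_1 + π_2 = 1.
π_1 = 0.56·π_1 + 0.51·π_2
Solving with the normalization constraint gives π = (0.5368, 0.4632).
So the stationary probability of Cloudy is 0.5368.

0.5368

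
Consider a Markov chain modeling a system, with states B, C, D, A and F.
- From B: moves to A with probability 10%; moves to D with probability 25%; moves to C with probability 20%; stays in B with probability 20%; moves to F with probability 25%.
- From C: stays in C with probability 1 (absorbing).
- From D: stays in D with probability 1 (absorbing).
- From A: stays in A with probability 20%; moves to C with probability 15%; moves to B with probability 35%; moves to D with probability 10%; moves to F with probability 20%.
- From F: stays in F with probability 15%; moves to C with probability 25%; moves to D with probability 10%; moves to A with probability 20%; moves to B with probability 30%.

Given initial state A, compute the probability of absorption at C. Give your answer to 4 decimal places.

0.5621

Let h(s) be the probability of absorption at C starting from transient state s. Then h(C) = 1 and h(D) = 0. By first-step analysis:
h(B) = 0.2·h(B) + 0.2·1 + 0.25·0 + 0.1·h(A) + 0.25·h(F)
h(A) = 0.35·h(B) + 0.15·1 + 0.1·0 + 0.2·h(A) + 0.2·h(F)
h(F) = 0.3·h(B) + 0.25·1 + 0.1·0 + 0.2·h(A) + 0.15·h(F)
Solving: h(B) = 0.5097, h(A) = 0.5621, h(F) = 0.6063.
Starting from A, the probability is 0.5621.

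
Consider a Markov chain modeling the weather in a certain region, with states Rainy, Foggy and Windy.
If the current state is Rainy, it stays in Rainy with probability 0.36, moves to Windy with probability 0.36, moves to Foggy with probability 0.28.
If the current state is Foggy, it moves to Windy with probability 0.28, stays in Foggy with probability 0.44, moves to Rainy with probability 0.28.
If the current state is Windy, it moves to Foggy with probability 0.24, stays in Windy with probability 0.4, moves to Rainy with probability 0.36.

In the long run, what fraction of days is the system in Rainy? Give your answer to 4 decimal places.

0.3347

Let the stationary distribution be π with π = πP and π_1 + π_2 + π_3 = 1.
π_1 = 0.36·π_1 + 0.28·π_2 + 0.36·π_3
π_2 = 0.28·π_1 + 0.44·π_2 + 0.24·π_3
Solving with the normalization constraint gives π = (0.3347, 0.3167, 0.3486).
So the stationary probability of Rainy is 0.3347.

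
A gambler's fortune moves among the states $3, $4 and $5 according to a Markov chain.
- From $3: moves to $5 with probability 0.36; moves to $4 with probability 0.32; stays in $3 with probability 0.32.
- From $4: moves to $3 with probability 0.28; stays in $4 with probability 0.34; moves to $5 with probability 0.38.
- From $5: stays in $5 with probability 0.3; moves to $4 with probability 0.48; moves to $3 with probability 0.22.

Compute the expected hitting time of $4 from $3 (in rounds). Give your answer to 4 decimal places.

2.6714

Let t(s) be the expected number of rounds to first reach $4 from state s, with t($4) = 0. Conditioning on the first round:
t($3) = 1 + 0.32·t($3) + 0.36·t($5)
t($5) = 1 + 0.22·t($3) + 0.3·t($5)
Solving: t($3) = 2.6714, t($5) = 2.2681.
Expected rounds from $3 to $4: 2.6714.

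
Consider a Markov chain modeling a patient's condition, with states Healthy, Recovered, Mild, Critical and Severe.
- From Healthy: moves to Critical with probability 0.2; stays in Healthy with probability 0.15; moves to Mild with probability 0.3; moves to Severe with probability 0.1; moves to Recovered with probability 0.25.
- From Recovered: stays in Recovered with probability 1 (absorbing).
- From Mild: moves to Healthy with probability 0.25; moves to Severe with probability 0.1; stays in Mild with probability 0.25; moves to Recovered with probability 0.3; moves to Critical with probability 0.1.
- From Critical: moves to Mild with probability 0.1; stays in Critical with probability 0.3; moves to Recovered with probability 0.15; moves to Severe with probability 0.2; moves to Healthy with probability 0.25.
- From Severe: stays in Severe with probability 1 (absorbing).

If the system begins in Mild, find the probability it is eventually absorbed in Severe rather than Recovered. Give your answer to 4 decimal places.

Let h(s) be the probability of absorption at Severe starting from transient state s. Then h(Severe) = 1 and h(Recovered) = 0. By first-step analysis:
h(Healthy) = 0.15·h(Healthy) + 0.25·0 + 0.3·h(Mild) + 0.2·h(Critical) + 0.1·1
h(Mild) = 0.25·h(Healthy) + 0.3·0 + 0.25·h(Mild) + 0.1·h(Critical) + 0.1·1
h(Critical) = 0.25·h(Healthy) + 0.15·0 + 0.1·h(Mild) + 0.3·h(Critical) + 0.2·1
Solving: h(Healthy) = 0.3296, h(Mild) = 0.3028, h(Critical) = 0.4467.
Starting from Mild, the probability is 0.3028.

0.3028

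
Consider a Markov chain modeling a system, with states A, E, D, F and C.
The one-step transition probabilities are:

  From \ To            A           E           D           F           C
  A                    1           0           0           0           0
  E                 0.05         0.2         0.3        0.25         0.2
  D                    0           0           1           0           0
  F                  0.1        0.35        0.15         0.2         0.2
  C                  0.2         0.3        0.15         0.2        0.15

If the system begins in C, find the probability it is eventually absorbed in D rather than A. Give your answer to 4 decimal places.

Let h(s) be the probability of absorption at D starting from transient state s. Then h(D) = 1 and h(A) = 0. By first-step analysis:
h(E) = 0.05·0 + 0.2·h(E) + 0.3·1 + 0.25·h(F) + 0.2·h(C)
h(F) = 0.1·0 + 0.35·h(E) + 0.15·1 + 0.2·h(F) + 0.2·h(C)
h(C) = 0.2·0 + 0.3·h(E) + 0.15·1 + 0.2·h(F) + 0.15·h(C)
Solving: h(E) = 0.7248, h(F) = 0.6510, h(C) = 0.5854.
Starting from C, the probability is 0.5854.

0.5854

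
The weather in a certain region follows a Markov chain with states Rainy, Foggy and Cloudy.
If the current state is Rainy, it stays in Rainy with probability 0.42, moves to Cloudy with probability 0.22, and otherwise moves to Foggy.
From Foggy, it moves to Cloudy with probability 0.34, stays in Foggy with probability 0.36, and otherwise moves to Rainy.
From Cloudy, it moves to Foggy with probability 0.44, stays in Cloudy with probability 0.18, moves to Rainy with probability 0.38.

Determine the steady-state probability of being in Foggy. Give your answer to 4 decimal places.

Let the stationary distribution be π with π = πP and π_1 + π_2 + π_3 = 1.
π_1 = 0.42·π_1 + 0.3·π_2 + 0.38·π_3
π_2 = 0.36·π_1 + 0.36·π_2 + 0.44·π_3
Solving with the normalization constraint gives π = (0.3641, 0.3804, 0.2554).
So the stationary probability of Foggy is 0.3804.

0.3804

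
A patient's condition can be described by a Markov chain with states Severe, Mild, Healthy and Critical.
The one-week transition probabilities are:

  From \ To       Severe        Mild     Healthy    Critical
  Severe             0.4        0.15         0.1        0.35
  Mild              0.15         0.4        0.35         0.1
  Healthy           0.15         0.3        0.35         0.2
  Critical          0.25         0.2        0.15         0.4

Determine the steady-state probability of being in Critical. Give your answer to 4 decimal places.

Let the stationary distribution be π with π = πP and π_1 + π_2 + π_3 + π_4 = 1.
π_1 = 0.4·π_1 + 0.15·π_2 + 0.15·π_3 + 0.25·π_4
π_2 = 0.15·π_1 + 0.4·π_2 + 0.3·π_3 + 0.2·π_4
π_3 = 0.1·π_1 + 0.35·π_2 + 0.35·π_3 + 0.15·π_4
Solving with the normalization constraint gives π = (0.2348, 0.2652, 0.2391, 0.2609).
So the stationary probability of Critical is 0.2609.

0.2609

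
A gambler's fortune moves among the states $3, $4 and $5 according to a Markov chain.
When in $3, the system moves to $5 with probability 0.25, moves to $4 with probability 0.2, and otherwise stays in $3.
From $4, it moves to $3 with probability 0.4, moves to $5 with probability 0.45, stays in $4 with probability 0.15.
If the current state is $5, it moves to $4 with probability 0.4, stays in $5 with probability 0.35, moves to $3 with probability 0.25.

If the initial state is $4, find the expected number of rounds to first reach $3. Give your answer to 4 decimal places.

Let t(s) be the expected number of rounds to first reach $3 from state s, with t($3) = 0. Conditioning on the first round:
t($4) = 1 + 0.15·t($4) + 0.45·t($5)
t($5) = 1 + 0.4·t($4) + 0.35·t($5)
Solving: t($4) = 2.9530, t($5) = 3.3557.
Expected rounds from $4 to $3: 2.9530.

2.9530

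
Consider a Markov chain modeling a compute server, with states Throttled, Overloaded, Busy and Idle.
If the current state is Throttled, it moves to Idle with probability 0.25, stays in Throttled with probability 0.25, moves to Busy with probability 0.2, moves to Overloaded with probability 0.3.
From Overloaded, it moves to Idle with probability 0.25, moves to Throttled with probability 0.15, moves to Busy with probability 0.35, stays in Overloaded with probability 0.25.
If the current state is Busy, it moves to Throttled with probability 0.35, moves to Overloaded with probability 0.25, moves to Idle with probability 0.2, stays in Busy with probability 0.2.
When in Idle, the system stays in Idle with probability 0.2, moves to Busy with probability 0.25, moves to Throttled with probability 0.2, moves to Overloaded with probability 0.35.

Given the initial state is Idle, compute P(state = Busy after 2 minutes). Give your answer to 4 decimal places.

0.2625

Propagate the distribution vector 2 minutes from Idle.
After 0 minutes: (0.0000, 0.0000, 0.0000, 1.0000)
After 1 minute: (0.2000, 0.3500, 0.2500, 0.2000)
After 2 minutes: (0.2300, 0.2800, 0.2625, 0.2275)
P(in Busy after 2 minutes) = 0.2625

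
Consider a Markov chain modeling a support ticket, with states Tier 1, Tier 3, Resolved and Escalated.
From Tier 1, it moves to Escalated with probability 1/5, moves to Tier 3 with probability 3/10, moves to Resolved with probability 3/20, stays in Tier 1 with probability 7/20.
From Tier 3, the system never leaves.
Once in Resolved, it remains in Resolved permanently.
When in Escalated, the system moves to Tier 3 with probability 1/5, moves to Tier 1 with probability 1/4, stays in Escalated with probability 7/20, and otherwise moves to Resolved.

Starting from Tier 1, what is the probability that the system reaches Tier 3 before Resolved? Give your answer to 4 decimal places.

Let h(s) be the probability of absorption at Tier 3 starting from transient state s. Then h(Tier 3) = 1 and h(Resolved) = 0. By first-step analysis:
h(Tier 1) = 0.35·h(Tier 1) + 0.3·1 + 0.15·0 + 0.2·h(Escalated)
h(Escalated) = 0.25·h(Tier 1) + 0.2·1 + 0.2·0 + 0.35·h(Escalated)
Solving: h(Tier 1) = 0.6309, h(Escalated) = 0.5503.
Starting from Tier 1, the probability is 0.6309.

0.6309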